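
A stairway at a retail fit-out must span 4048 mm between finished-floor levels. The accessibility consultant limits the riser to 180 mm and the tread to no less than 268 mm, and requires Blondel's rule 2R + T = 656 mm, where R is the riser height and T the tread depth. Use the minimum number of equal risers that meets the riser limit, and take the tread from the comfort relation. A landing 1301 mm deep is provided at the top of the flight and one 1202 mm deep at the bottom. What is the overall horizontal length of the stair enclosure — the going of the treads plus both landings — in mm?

9191 mm

⌈4048/180⌉ = 23 risers.
Each riser is 4048/23 = 176 mm (≤ 180 mm).
Tread T = 656 − 2 × 176 = 304 mm (≥ 268 mm).
Going = (23 − 1) × 304 = 6688 mm.
Enclosure = 6688 + 1301 + 1202 = 9191 mm.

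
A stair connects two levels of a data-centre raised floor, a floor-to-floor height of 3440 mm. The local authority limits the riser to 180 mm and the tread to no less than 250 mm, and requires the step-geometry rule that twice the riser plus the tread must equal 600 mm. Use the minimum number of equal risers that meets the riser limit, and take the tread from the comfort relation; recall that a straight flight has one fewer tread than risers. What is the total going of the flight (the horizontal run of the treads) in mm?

3440 / 180 = 19.11, so 20 risers are needed.
Each riser is 3440/20 = 172 mm (≤ 180 mm).
T = 600 − 2·172 = 256 mm, which satisfies the 250 mm minimum.
Going = (20 − 1) × 256 = 4864 mm.

4864 mm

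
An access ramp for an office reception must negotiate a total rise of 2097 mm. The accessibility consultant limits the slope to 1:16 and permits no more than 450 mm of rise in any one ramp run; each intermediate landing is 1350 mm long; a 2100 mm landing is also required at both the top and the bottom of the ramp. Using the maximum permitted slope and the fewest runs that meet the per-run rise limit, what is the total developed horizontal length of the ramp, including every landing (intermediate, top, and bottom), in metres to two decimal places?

2097 / 450 = 4.660 → round up to 5 ramp runs. That means 4 intermediate landings.
Ramp run (horizontal) at 1:16: 2097 × 16 = 33552 mm.
Intermediate landings: 4 × 1350 = 5400 mm.
Top and bottom landings: 2 × 2100 = 4200 mm.
Total = 33552 + 5400 + 4200 = 43152 mm.
= 43.15 m.

43.15 m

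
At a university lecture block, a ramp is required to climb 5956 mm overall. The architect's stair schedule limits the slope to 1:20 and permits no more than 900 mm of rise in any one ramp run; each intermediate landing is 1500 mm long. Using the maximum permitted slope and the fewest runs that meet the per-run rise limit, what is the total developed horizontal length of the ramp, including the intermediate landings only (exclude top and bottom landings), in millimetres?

5956 / 900 = 6.62, so 7 ramp runs are needed. That means 6 intermediate landings.
Horizontal run for 5956 mm of rise at 1:20 is 5956 × 20 = 119120 mm.
Intermediate landings: 6 × 1500 = 9000 mm.
Total developed length = 119120 + 9000 = 128120 mm.

128120 mm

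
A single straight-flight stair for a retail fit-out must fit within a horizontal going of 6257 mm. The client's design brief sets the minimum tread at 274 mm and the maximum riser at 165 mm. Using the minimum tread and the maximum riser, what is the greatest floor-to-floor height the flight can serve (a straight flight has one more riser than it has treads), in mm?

Treads that fit: ⌊6257 / 274⌋ = 22.
Risers = treads + 1 = 23.
Maximum height = 23 × 165 = 3795 mm.

3795 mm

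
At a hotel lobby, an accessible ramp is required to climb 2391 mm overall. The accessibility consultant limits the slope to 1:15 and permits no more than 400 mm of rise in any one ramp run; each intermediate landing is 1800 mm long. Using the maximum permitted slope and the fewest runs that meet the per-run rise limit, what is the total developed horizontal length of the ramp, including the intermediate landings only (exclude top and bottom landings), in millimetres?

2391 / 400 = 5.978 → round up to 6 ramp runs. That means 5 intermediate landings.
Horizontal run for 2391 mm of rise at 1:15 is 2391 × 15 = 35865 mm.
5 intermediate landings contribute 5 × 1800 = 9000 mm.
Developed length = 35865 + 9000 = 44865 mm.

44865 mm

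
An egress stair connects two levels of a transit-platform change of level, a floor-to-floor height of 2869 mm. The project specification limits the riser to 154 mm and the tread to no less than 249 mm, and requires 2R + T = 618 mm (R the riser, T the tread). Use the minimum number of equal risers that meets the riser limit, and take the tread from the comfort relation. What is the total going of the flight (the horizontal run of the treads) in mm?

2869 / 154 = 18.63, so 19 risers are needed.
Each riser is 2869/19 = 151 mm (≤ 154 mm).
T = 618 − 2·151 = 316 mm, which satisfies the 249 mm minimum.
Treads = 19 − 1 = 18; going = 18 × 316 = 5688 mm.

5688 mm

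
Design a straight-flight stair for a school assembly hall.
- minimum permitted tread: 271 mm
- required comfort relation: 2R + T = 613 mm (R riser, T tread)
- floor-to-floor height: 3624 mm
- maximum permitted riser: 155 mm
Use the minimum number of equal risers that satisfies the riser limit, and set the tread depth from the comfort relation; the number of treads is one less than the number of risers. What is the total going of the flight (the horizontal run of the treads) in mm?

7153 mm

⌈3624/155⌉ = 24 risers.
R = 3624 ÷ 24 = 151 mm.
Tread T = 613 − 2 × 151 = 311 mm (≥ 271 mm).
24 risers give 23 treads; going = 23 × 311 = 7153 mm.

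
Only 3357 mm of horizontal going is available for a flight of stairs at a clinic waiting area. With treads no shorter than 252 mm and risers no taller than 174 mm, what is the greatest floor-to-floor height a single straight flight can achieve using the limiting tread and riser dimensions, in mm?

3357 / 252 = 13.32, so 13 treads fit.
Risers = treads + 1 = 14.
Maximum height = 14 × 174 = 2436 mm.

2436 mm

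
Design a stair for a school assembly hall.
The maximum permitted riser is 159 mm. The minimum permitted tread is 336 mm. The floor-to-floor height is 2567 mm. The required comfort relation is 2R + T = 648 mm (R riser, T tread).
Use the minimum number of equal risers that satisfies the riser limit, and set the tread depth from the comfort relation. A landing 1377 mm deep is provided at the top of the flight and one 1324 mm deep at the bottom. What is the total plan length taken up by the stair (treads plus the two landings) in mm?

2567 / 159 = 16.145 → round up to 17 risers.
Each riser is 2567/17 = 151 mm (≤ 159 mm).
Tread T = 648 − 2 × 151 = 346 mm (≥ 336 mm).
Going = (17 − 1) × 346 = 5536 mm.
Enclosure = 5536 + 1377 + 1324 = 8237 mm.

8237 mm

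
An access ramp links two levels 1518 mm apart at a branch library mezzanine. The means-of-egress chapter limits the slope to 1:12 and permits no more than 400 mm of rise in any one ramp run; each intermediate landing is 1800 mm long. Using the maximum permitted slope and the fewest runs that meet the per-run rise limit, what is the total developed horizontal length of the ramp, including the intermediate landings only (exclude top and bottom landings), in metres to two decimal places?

At most 400 each: 1518/400 = 3.79, giving 4 ramp runs. That means 3 intermediate landings.
Horizontal run for 1518 mm of rise at 1:12 is 1518 × 12 = 18216 mm.
3 intermediate landings contribute 3 × 1800 = 5400 mm.
Developed length = 18216 + 5400 = 23616 mm.
= 23.62 m.

23.62 m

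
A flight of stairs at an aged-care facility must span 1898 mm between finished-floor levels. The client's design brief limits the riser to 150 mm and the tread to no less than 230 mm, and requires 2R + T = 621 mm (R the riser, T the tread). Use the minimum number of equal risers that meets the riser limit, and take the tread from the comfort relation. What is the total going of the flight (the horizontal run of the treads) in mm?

3948 mm

⌈1898/150⌉ = 13 risers.
Each riser is 1898/13 = 146 mm (≤ 150 mm).
T = 621 − 2·146 = 329 mm, which satisfies the 230 mm minimum.
Treads = 13 − 1 = 12; going = 12 × 329 = 3948 mm.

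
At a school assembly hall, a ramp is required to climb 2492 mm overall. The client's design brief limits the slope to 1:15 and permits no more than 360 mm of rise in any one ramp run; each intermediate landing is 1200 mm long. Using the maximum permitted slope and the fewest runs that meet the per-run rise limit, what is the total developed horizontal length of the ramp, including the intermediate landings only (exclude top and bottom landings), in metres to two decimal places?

44.58 m

2492 / 360 = 6.922 → round up to 7 ramp runs. That means 6 intermediate landings.
Horizontal run for 2492 mm of rise at 1:15 is 2492 × 15 = 37380 mm.
Intermediate landings: 6 × 1200 = 7200 mm.
Total developed length = 37380 + 7200 = 44580 mm.
= 44.58 m.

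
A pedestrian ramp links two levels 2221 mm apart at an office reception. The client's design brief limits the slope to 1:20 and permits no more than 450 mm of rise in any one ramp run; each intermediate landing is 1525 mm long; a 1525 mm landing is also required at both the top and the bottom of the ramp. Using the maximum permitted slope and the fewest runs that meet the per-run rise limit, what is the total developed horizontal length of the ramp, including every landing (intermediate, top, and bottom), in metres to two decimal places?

53.57 m

2221 / 450 = 4.936 → round up to 5 ramp runs. That means 4 intermediate landings.
Horizontal run for 2221 mm of rise at 1:20 is 2221 × 20 = 44420 mm.
Intermediate landings: 4 × 1525 = 6100 mm.
Top and bottom landings: 2 × 1525 = 3050 mm.
Total = 44420 + 6100 + 3050 = 53570 mm.
= 53.57 m.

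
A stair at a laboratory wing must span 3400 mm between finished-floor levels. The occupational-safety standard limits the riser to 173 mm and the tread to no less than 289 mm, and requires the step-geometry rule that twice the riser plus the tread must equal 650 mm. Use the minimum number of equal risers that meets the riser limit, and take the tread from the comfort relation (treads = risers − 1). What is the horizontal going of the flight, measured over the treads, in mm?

At most 173 each: 3400/173 = 19.65, giving 20 risers.
R = 3400 ÷ 20 = 170 mm.
Tread T = 650 − 2 × 170 = 310 mm (≥ 289 mm).
20 risers give 19 treads; going = 19 × 310 = 5890 mm.

5890 mm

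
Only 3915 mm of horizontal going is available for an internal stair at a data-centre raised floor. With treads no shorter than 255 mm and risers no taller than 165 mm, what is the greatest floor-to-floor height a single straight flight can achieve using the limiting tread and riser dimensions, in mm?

Treads that fit: ⌊3915 / 255⌋ = 15.
Risers = treads + 1 = 16.
Maximum height = 16 × 165 = 2640 mm.

2640 mm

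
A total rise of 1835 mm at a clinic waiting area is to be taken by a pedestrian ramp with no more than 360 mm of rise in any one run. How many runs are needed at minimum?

1835 / 360 = 5.097 → round up to 6 ramp runs.

6 runs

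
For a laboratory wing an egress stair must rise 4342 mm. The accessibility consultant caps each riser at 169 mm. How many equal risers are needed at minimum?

26 risers

At most 169 each: 4342/169 = 25.69, giving 26 risers.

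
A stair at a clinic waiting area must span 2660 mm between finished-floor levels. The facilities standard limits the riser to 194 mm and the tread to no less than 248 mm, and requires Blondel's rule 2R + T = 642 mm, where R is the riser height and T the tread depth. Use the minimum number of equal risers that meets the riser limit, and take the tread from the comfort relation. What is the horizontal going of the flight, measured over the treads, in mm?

2660 / 194 = 13.711 → round up to 14 risers.
Each riser is 2660/14 = 190 mm (≤ 194 mm).
From 2R + T = 642: T = 642 − 380 = 262 mm.
Treads = 14 − 1 = 13; going = 13 × 262 = 3406 mm.

3406 mm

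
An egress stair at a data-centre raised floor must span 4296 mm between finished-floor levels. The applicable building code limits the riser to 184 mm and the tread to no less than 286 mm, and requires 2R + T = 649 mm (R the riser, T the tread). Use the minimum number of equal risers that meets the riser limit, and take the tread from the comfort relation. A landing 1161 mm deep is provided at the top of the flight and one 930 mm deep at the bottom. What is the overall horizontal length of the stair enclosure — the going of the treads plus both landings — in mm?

8784 mm

4296 / 184 = 23.348 → round up to 24 risers.
Riser R = 4296 / 24 = 179 mm, within the 184 mm limit.
From 2R + T = 649: T = 649 − 358 = 291 mm.
24 risers give 23 treads; going = 23 × 291 = 6693 mm.
Enclosure = 6693 + 1161 + 930 = 8784 mm.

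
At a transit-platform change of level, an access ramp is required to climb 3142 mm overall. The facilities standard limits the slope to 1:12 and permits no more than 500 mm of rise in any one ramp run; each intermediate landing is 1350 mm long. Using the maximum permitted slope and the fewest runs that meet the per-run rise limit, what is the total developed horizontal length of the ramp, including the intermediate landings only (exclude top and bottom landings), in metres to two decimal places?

3142 / 500 = 6.28, so 7 ramp runs are needed. That means 6 intermediate landings.
Ramp run (horizontal) at 1:12: 3142 × 12 = 37704 mm.
Intermediate landings: 6 × 1350 = 8100 mm.
Total developed length = 37704 + 8100 = 45804 mm.
= 45.80 m.

45.80 m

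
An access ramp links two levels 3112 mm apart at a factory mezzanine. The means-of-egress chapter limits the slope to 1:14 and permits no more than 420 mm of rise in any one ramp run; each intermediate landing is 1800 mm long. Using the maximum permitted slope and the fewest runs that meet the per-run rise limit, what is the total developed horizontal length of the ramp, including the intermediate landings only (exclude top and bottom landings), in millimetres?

56168 mm

3112 / 420 = 7.410 → round up to 8 ramp runs. That means 7 intermediate landings.
Ramp run (horizontal) at 1:14: 3112 × 14 = 43568 mm.
7 intermediate landings contribute 7 × 1800 = 12600 mm.
Total developed length = 43568 + 12600 = 56168 mm.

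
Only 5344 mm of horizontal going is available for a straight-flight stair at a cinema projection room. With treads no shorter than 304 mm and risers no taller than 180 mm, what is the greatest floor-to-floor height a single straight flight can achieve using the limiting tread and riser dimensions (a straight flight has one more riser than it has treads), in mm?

3240 mm

5344 / 304 = 17.58, so 17 treads fit.
Risers = treads + 1 = 18.
Maximum height = 18 × 180 = 3240 mm.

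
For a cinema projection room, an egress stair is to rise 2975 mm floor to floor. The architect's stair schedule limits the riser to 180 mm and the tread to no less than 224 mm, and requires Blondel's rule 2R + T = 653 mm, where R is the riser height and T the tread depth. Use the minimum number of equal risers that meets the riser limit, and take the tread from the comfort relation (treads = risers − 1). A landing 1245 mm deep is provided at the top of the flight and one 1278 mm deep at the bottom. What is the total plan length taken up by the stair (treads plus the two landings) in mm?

7371 mm

2975 / 180 = 16.53, so 17 risers are needed.
R = 2975 ÷ 17 = 175 mm.
From 2R + T = 653: T = 653 − 350 = 303 mm.
17 risers give 16 treads; going = 16 × 303 = 4848 mm.
Enclosure = 4848 + 1245 + 1278 = 7371 mm.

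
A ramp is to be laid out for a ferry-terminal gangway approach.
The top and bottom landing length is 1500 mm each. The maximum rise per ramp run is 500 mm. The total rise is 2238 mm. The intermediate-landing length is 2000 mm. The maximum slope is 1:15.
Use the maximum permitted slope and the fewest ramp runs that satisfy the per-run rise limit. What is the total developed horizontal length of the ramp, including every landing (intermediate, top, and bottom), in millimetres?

2238 / 500 = 4.476 → round up to 5 ramp runs. That means 4 intermediate landings.
Horizontal run for 2238 mm of rise at 1:15 is 2238 × 15 = 33570 mm.
Intermediate landings: 4 × 2000 = 8000 mm.
Top and bottom landings: 2 × 1500 = 3000 mm.
Total = 33570 + 8000 + 3000 = 44570 mm.

44570 mm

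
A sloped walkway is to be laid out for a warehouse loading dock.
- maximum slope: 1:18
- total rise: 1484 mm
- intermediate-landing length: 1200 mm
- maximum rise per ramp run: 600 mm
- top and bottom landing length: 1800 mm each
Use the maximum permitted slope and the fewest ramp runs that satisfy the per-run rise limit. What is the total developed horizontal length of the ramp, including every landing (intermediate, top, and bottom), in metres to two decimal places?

1484 / 600 = 2.473 → round up to 3 ramp runs. That means 2 intermediate landings.
Ramp run (horizontal) at 1:18: 1484 × 18 = 26712 mm.
2 intermediate landings contribute 2 × 1200 = 2400 mm.
Top and bottom landings: 2 × 1800 = 3600 mm.
Total = 26712 + 2400 + 3600 = 32712 mm.
= 32.71 m.

32.71 m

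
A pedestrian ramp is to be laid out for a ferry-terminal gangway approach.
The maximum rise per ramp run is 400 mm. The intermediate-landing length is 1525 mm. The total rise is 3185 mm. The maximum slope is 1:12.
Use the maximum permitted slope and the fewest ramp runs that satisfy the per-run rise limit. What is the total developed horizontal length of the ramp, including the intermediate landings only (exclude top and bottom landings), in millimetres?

At most 400 each: 3185/400 = 7.96, giving 8 ramp runs. That means 7 intermediate landings.
Horizontal run for 3185 mm of rise at 1:12 is 3185 × 12 = 38220 mm.
Intermediate landings: 7 × 1525 = 10675 mm.
Developed length = 38220 + 10675 = 48895 mm.

48895 mm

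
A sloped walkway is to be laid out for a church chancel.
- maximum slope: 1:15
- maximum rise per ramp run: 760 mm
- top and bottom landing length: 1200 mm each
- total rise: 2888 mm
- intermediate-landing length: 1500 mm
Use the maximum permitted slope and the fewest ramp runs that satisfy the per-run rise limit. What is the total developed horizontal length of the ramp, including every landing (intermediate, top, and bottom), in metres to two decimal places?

At most 760 each: 2888/760 = 3.80, giving 4 ramp runs. That means 3 intermediate landings.
Horizontal run for 2888 mm of rise at 1:15 is 2888 × 15 = 43320 mm.
Intermediate landings: 3 × 1500 = 4500 mm.
Top and bottom landings: 2 × 1200 = 2400 mm.
Total = 43320 + 4500 + 2400 = 50220 mm.
= 50.22 m.

50.22 m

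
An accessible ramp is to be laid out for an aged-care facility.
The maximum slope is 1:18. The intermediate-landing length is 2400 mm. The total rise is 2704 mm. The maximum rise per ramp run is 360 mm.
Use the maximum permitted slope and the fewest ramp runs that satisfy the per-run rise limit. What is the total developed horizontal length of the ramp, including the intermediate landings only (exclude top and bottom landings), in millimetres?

⌈2704/360⌉ = 8 ramp runs. That means 7 intermediate landings.
Ramp run (horizontal) at 1:18: 2704 × 18 = 48672 mm.
7 intermediate landings contribute 7 × 2400 = 16800 mm.
Total developed length = 48672 + 16800 = 65472 mm.

65472 mm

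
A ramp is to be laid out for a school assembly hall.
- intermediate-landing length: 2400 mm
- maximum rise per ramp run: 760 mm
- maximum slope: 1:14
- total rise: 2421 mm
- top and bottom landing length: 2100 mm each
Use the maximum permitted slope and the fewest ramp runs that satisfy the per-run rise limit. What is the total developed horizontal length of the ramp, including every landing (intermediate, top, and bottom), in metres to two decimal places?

45.29 m

⌈2421/760⌉ = 4 ramp runs. That means 3 intermediate landings.
Horizontal run for 2421 mm of rise at 1:14 is 2421 × 14 = 33894 mm.
Intermediate landings: 3 × 2400 = 7200 mm.
Top and bottom landings: 2 × 2100 = 4200 mm.
Total = 33894 + 7200 + 4200 = 45294 mm.
= 45.29 m.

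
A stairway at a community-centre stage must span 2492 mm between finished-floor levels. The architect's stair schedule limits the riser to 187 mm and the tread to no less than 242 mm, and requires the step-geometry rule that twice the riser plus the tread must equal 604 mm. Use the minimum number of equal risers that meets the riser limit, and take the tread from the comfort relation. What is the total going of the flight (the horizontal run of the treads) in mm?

2492 / 187 = 13.326 → round up to 14 risers.
Each riser is 2492/14 = 178 mm (≤ 187 mm).
From 2R + T = 604: T = 604 − 356 = 248 mm.
Treads = 14 − 1 = 13; going = 13 × 248 = 3224 mm.

3224 mm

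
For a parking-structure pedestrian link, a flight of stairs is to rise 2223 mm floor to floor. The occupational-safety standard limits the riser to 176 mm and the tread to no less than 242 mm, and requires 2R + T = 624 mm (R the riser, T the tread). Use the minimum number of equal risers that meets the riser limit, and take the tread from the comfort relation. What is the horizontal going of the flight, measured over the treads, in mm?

3384 mm

2223 / 176 = 12.631 → round up to 13 risers.
Riser R = 2223 / 13 = 171 mm, within the 176 mm limit.
T = 624 − 2·171 = 282 mm, which satisfies the 242 mm minimum.
13 risers give 12 treads; going = 12 × 282 = 3384 mm.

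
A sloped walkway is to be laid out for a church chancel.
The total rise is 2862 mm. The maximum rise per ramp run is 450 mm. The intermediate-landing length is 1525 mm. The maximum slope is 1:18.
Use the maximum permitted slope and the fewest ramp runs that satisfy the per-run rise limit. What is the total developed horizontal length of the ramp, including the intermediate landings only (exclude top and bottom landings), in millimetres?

⌈2862/450⌉ = 7 ramp runs. That means 6 intermediate landings.
Horizontal run for 2862 mm of rise at 1:18 is 2862 × 18 = 51516 mm.
Intermediate landings: 6 × 1525 = 9150 mm.
Total developed length = 51516 + 9150 = 60666 mm.

60666 mm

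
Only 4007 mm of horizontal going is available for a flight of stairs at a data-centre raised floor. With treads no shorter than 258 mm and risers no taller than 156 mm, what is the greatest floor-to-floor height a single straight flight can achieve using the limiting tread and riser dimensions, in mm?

Treads that fit: ⌊4007 / 258⌋ = 15.
Risers = treads + 1 = 16.
Maximum height = 16 × 156 = 2496 mm.

2496 mm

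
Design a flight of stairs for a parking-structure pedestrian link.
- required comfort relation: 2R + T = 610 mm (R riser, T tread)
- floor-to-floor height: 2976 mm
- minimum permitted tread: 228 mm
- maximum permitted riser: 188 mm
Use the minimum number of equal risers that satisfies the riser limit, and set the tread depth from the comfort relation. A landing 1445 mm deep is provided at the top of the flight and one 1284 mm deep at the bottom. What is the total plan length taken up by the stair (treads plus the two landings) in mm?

6299 mm

At most 188 each: 2976/188 = 15.83, giving 16 risers.
Each riser is 2976/16 = 186 mm (≤ 188 mm).
From 2R + T = 610: T = 610 − 372 = 238 mm.
Going = (16 − 1) × 238 = 3570 mm.
Add landings: 3570 + 1445 + 1284 = 6299 mm.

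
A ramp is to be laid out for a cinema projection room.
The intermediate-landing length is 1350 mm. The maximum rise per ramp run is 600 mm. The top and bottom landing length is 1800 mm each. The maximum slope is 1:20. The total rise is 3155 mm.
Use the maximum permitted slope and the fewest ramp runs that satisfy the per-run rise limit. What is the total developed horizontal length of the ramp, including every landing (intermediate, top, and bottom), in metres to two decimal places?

At most 600 each: 3155/600 = 5.26, giving 6 ramp runs. That means 5 intermediate landings.
Ramp run (horizontal) at 1:20: 3155 × 20 = 63100 mm.
5 intermediate landings contribute 5 × 1350 = 6750 mm.
Top and bottom landings: 2 × 1800 = 3600 mm.
Total = 63100 + 6750 + 3600 = 73450 mm.
= 73.45 m.

73.45 m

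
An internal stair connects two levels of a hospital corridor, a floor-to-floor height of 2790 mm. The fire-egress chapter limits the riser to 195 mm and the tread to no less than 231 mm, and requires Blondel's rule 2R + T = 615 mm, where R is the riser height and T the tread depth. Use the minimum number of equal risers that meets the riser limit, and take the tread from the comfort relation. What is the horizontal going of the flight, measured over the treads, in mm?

2790 / 195 = 14.31, so 15 risers are needed.
R = 2790 ÷ 15 = 186 mm.
From 2R + T = 615: T = 615 − 372 = 243 mm.
Going = (15 − 1) × 243 = 3402 mm.

3402 mm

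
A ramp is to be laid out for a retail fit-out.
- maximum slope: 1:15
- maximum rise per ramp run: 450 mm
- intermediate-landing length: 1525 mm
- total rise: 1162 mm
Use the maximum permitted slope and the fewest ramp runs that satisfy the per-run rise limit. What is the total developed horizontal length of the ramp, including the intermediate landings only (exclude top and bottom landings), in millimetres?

20480 mm

1162 / 450 = 2.58, so 3 ramp runs are needed. That means 2 intermediate landings.
Horizontal run for 1162 mm of rise at 1:15 is 1162 × 15 = 17430 mm.
Intermediate landings: 2 × 1525 = 3050 mm.
Total developed length = 17430 + 3050 = 20480 mm.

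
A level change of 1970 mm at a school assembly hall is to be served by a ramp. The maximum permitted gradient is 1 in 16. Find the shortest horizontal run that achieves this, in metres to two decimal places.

At 1:16 the run is 16 × 1970 = 31520 mm.
31520 mm = 31.52 m.

31.52 m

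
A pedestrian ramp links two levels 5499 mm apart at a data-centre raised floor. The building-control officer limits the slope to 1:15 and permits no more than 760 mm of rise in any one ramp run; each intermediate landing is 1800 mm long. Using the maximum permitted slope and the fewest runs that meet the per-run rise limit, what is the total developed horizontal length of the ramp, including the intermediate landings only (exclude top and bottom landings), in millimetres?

5499 / 760 = 7.24, so 8 ramp runs are needed. That means 7 intermediate landings.
Horizontal run for 5499 mm of rise at 1:15 is 5499 × 15 = 82485 mm.
7 intermediate landings contribute 7 × 1800 = 12600 mm.
Total developed length = 82485 + 12600 = 95085 mm.

95085 mm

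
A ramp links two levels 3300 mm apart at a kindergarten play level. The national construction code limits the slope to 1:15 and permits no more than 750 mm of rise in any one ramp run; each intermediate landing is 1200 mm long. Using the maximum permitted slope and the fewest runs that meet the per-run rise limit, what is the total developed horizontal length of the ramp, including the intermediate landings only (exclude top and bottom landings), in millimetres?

⌈3300/750⌉ = 5 ramp runs. That means 4 intermediate landings.
Ramp run (horizontal) at 1:15: 3300 × 15 = 49500 mm.
4 intermediate landings contribute 4 × 1200 = 4800 mm.
Developed length = 49500 + 4800 = 54300 mm.

54300 mm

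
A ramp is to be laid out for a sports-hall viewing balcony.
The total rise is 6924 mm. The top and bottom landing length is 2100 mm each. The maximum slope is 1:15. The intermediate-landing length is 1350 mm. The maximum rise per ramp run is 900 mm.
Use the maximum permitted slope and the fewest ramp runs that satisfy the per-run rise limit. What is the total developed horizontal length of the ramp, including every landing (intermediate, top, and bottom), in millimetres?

6924 / 900 = 7.69, so 8 ramp runs are needed. That means 7 intermediate landings.
Horizontal run for 6924 mm of rise at 1:15 is 6924 × 15 = 103860 mm.
7 intermediate landings contribute 7 × 1350 = 9450 mm.
Top and bottom landings: 2 × 2100 = 4200 mm.
Total = 103860 + 9450 + 4200 = 117510 mm.

117510 mm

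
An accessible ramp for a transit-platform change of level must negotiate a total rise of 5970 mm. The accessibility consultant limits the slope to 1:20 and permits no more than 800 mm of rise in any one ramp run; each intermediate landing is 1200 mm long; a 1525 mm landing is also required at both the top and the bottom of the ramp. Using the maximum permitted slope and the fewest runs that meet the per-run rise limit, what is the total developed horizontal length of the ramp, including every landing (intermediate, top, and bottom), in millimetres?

130850 mm

⌈5970/800⌉ = 8 ramp runs. That means 7 intermediate landings.
Ramp run (horizontal) at 1:20: 5970 × 20 = 119400 mm.
7 intermediate landings contribute 7 × 1200 = 8400 mm.
Top and bottom landings: 2 × 1525 = 3050 mm.
Total = 119400 + 8400 + 3050 = 130850 mm.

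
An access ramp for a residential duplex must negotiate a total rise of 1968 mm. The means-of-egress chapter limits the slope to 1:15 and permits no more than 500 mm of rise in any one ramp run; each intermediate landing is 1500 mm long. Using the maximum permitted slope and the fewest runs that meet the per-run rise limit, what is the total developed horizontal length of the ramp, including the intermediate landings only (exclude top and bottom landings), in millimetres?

34020 mm

1968 / 500 = 3.936 → round up to 4 ramp runs. That means 3 intermediate landings.
Ramp run (horizontal) at 1:15: 1968 × 15 = 29520 mm.
3 intermediate landings contribute 3 × 1500 = 4500 mm.
Developed length = 29520 + 4500 = 34020 mm.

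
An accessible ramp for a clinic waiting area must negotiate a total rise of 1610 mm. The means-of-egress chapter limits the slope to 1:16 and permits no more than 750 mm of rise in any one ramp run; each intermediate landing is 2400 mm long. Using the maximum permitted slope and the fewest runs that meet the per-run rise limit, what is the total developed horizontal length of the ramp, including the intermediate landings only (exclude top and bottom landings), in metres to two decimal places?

1610 / 750 = 2.147 → round up to 3 ramp runs. That means 2 intermediate landings.
Ramp run (horizontal) at 1:16: 1610 × 16 = 25760 mm.
2 intermediate landings contribute 2 × 2400 = 4800 mm.
Developed length = 25760 + 4800 = 30560 mm.
= 30.56 m.

30.56 m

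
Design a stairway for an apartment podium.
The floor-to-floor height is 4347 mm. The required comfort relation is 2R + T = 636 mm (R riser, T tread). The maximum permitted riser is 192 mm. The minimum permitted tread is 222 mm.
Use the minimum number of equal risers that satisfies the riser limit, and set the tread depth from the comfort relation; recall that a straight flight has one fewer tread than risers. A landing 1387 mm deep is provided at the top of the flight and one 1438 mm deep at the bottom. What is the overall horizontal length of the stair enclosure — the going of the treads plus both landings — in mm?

⌈4347/192⌉ = 23 risers.
R = 4347 ÷ 23 = 189 mm.
From 2R + T = 636: T = 636 − 378 = 258 mm.
23 risers give 22 treads; going = 22 × 258 = 5676 mm.
Enclosure = 5676 + 1387 + 1438 = 8501 mm.

8501 mm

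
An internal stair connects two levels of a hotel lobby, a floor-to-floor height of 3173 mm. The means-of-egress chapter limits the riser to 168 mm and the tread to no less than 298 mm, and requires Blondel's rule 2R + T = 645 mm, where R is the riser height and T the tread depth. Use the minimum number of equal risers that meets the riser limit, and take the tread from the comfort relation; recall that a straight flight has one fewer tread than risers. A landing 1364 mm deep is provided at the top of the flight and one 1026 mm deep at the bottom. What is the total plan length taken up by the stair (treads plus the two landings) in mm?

7988 mm

3173 / 168 = 18.89, so 19 risers are needed.
Each riser is 3173/19 = 167 mm (≤ 168 mm).
T = 645 − 2·167 = 311 mm, which satisfies the 298 mm minimum.
Treads = 19 − 1 = 18; going = 18 × 311 = 5598 mm.
Enclosure = 5598 + 1364 + 1026 = 7988 mm.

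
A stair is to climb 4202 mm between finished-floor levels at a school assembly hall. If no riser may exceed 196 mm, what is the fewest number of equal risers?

4202 / 196 = 21.439 → round up to 22 risers.

22 risers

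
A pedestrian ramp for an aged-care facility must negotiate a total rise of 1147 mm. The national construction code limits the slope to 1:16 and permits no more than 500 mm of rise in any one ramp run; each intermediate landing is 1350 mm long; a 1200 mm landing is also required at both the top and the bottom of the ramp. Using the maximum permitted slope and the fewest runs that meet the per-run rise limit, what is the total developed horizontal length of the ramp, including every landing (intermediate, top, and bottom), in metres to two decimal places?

1147 / 500 = 2.294 → round up to 3 ramp runs. That means 2 intermediate landings.
Horizontal run for 1147 mm of rise at 1:16 is 1147 × 16 = 18352 mm.
2 intermediate landings contribute 2 × 1350 = 2700 mm.
Top and bottom landings: 2 × 1200 = 2400 mm.
Total = 18352 + 2700 + 2400 = 23452 mm.
= 23.45 m.

23.45 m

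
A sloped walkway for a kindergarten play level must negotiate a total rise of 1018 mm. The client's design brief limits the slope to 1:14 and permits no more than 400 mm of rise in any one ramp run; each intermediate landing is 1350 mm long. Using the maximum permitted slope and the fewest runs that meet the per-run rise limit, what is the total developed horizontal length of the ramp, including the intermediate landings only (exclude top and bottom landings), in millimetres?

At most 400 each: 1018/400 = 2.54, giving 3 ramp runs. That means 2 intermediate landings.
Ramp run (horizontal) at 1:14: 1018 × 14 = 14252 mm.
2 intermediate landings contribute 2 × 1350 = 2700 mm.
Developed length = 14252 + 2700 = 16952 mm.

16952 mm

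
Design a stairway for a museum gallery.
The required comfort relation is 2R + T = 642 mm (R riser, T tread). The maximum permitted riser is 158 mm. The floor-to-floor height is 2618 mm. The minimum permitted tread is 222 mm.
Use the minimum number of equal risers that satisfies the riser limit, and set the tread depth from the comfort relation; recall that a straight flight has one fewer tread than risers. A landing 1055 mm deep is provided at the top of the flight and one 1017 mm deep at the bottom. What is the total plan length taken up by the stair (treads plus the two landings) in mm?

2618 / 158 = 16.570 → round up to 17 risers.
R = 2618 ÷ 17 = 154 mm.
T = 642 − 2·154 = 334 mm, which satisfies the 222 mm minimum.
17 risers give 16 treads; going = 16 × 334 = 5344 mm.
Add landings: 5344 + 1055 + 1017 = 7416 mm.

7416 mm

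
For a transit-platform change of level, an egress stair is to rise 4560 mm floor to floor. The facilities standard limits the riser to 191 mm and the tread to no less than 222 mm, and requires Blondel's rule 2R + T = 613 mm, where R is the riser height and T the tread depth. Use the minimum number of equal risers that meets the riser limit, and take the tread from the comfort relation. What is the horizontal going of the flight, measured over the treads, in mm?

5359 mm

4560 / 191 = 23.874 → round up to 24 risers.
R = 4560 ÷ 24 = 190 mm.
T = 613 − 2·190 = 233 mm, which satisfies the 222 mm minimum.
Going = (24 − 1) × 233 = 5359 mm.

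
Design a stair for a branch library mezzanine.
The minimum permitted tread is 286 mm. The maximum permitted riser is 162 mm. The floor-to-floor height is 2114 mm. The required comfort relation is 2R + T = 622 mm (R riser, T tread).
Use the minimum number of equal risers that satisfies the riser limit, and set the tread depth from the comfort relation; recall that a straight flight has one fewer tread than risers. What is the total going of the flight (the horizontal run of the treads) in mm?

4160 mm

2114 / 162 = 13.049 → round up to 14 risers.
Riser R = 2114 / 14 = 151 mm, within the 162 mm limit.
T = 622 − 2·151 = 320 mm, which satisfies the 286 mm minimum.
14 risers give 13 treads; going = 13 × 320 = 4160 mm.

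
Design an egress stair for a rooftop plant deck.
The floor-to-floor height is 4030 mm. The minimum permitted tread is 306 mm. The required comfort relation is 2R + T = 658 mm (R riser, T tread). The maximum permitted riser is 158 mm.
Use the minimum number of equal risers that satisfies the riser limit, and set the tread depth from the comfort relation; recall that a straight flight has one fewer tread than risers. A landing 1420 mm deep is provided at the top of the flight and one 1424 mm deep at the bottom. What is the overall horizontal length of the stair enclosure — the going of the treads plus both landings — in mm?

4030 / 158 = 25.506 → round up to 26 risers.
Each riser is 4030/26 = 155 mm (≤ 158 mm).
From 2R + T = 658: T = 658 − 310 = 348 mm.
Going = (26 − 1) × 348 = 8700 mm.
Add landings: 8700 + 1420 + 1424 = 11544 mm.

11544 mm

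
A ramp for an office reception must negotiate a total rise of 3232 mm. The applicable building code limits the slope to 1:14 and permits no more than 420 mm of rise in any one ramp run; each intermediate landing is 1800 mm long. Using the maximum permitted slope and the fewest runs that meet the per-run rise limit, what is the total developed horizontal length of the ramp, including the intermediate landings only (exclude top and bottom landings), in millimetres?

57848 mm

3232 / 420 = 7.695 → round up to 8 ramp runs. That means 7 intermediate landings.
Horizontal run for 3232 mm of rise at 1:14 is 3232 × 14 = 45248 mm.
7 intermediate landings contribute 7 × 1800 = 12600 mm.
Total developed length = 45248 + 12600 = 57848 mm.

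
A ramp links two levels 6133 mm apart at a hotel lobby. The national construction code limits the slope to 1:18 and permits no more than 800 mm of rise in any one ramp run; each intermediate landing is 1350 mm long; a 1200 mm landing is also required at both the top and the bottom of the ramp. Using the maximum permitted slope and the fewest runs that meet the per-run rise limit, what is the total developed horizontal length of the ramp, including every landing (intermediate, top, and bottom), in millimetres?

⌈6133/800⌉ = 8 ramp runs. That means 7 intermediate landings.
Ramp run (horizontal) at 1:18: 6133 × 18 = 110394 mm.
7 intermediate landings contribute 7 × 1350 = 9450 mm.
Top and bottom landings: 2 × 1200 = 2400 mm.
Total = 110394 + 9450 + 2400 = 122244 mm.

122244 mm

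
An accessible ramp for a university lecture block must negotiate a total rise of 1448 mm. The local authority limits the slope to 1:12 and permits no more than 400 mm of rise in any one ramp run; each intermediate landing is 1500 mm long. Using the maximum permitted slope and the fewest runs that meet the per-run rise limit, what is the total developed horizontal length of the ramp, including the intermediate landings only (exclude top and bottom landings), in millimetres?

At most 400 each: 1448/400 = 3.62, giving 4 ramp runs. That means 3 intermediate landings.
Ramp run (horizontal) at 1:12: 1448 × 12 = 17376 mm.
Intermediate landings: 3 × 1500 = 4500 mm.
Developed length = 17376 + 4500 = 21876 mm.

21876 mm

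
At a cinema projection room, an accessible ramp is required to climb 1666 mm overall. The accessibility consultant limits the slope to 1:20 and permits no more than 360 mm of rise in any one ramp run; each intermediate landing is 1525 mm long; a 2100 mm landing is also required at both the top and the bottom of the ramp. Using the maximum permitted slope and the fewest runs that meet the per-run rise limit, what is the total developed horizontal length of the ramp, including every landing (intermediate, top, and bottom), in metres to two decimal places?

1666 / 360 = 4.628 → round up to 5 ramp runs. That means 4 intermediate landings.
Ramp run (horizontal) at 1:20: 1666 × 20 = 33320 mm.
4 intermediate landings contribute 4 × 1525 = 6100 mm.
Top and bottom landings: 2 × 2100 = 4200 mm.
Total = 33320 + 6100 + 4200 = 43620 mm.
= 43.62 m.

43.62 m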